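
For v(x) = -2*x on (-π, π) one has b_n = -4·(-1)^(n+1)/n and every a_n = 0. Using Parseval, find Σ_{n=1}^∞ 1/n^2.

pi**2/6

Parseval: Σ b_n^2 = (1/π) ∫_{-π}^{π} v(x)^2 dx = 8*pi**2/3.
Σ b_n^2 = Σ 16/n^2, so Σ 1/n^2 = (8*pi**2/3)/16 = pi**2/6.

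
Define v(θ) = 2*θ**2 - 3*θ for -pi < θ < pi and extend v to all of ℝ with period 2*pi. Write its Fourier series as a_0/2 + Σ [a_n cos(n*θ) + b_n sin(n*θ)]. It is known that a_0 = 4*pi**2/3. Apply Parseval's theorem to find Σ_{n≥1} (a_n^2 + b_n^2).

pi**2*(6 + 32*pi**2/45)

Parseval: a_0^2/2 + Σ_{n≥1} (a_n^2+b_n^2) = 1/pi ∫_{-pi}^{pi} v(θ)^2 dθ = pi**2*(6 + 8*pi**2/5).
Subtract a_0^2/2 = 8*pi**4/9: Σ (a_n^2+b_n^2) = pi**2*(6 + 32*pi**2/45).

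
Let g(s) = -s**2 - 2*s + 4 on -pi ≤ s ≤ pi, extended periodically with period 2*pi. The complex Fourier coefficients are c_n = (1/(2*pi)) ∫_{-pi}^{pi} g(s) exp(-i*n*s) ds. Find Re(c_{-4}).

-1/8

Since g is real-valued, Re(c_{-4}) = (1/(2*pi)) ∫_{-pi}^{pi} g(s) cos(-4*s) ds = a_{4}/2.
Integrating by parts twice (tabular method), an antiderivative of (-s**2 - 2*s + 4) cos(-4*s) is -s**2*sin(4*s)/4 - s*sin(4*s)/2 - s*cos(4*s)/8 + 33*sin(4*s)/32 - cos(4*s)/8; evaluating from -pi to pi: ∫_{-pi}^{pi} (-s**2 - 2*s + 4) cos(-4*s) ds = (-pi/8 - 1/8) - (-1/8 + pi/8) = -pi/4.
Hence Re(c_{-4}) = (1/(2*pi))·(-pi/4) = -1/8.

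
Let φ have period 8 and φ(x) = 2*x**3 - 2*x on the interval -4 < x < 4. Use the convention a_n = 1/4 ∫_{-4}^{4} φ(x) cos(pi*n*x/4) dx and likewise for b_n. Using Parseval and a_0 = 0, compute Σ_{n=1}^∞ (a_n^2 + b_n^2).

409984/105

Parseval: a_0^2/2 + Σ_{n≥1} (a_n^2+b_n^2) = 1/4 ∫_{-4}^{4} φ(x)^2 dx = 409984/105.
Subtract a_0^2/2 = 0: Σ (a_n^2+b_n^2) = 409984/105.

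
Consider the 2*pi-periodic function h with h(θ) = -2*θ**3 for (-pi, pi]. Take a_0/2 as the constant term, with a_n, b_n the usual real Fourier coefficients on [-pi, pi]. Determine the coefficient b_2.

-3 + 2*pi**2

b_2 = 1/pi ∫_{-pi}^{pi} h(θ) sin(2*θ) dθ.
h is odd and sin(2*θ) is odd, so the integrand is even and b_2 = 2/pi ∫_0^{pi} h(θ) sin(2*θ) dθ.
Integrating by parts three times (tabular method), an antiderivative of (-2*θ**3) sin(2*θ) is θ**3*cos(2*θ) - 3*θ**2*sin(2*θ)/2 - 3*θ*cos(2*θ)/2 + 3*sin(2*θ)/4; evaluating from 0 to pi: ∫_{0}^{pi} (-2*θ**3) sin(2*θ) dθ = (pi*(-3/2 + pi**2)) - (0) = pi*(-3/2 + pi**2).
Hence b_2 = (2/pi)·(pi*(-3/2 + pi**2)) = -3 + 2*pi**2.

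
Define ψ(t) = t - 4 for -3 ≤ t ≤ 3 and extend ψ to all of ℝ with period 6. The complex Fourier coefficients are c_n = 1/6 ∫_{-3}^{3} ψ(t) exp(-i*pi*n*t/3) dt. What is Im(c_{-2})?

Since ψ is real-valued, Im(c_{-2}) = -1/6 ∫_{-3}^{3} ψ(t) sin(-2*pi*t/3) dt = b_{2}/2.
Integrating by parts (boundary term plus one more integral), an antiderivative of (t - 4) sin(-2*pi*t/3) is 3*t*cos(2*pi*t/3)/(2*pi) - 9*sin(2*pi*t/3)/(4*pi**2) - 6*cos(2*pi*t/3)/pi; evaluating from -3 to 3: ∫_{-3}^{3} (t - 4) sin(-2*pi*t/3) dt = (-3/(2*pi)) - (-21/(2*pi)) = 9/pi.
Hence Im(c_{-2}) = (-1/6)·(9/pi) = -3/(2*pi).

-3/(2*pi)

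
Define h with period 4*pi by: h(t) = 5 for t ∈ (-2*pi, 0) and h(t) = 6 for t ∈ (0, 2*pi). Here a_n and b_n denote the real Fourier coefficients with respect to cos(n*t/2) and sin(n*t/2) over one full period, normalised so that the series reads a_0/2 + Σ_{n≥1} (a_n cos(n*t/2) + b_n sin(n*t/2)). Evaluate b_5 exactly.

b_5 = (1/(2*pi)) ∫_{-2*pi}^{2*pi} h(t) sin(5*t/2) dt.
Split the integral at the breakpoints.
Directly, an antiderivative of (5) sin(5*t/2) is -2*cos(5*t/2); evaluating from -2*pi to 0: ∫_{-2*pi}^{0} (5) sin(5*t/2) dt = (-2) - (2) = -4.
Directly, an antiderivative of (6) sin(5*t/2) is -12*cos(5*t/2)/5; evaluating from 0 to 2*pi: ∫_{0}^{2*pi} (6) sin(5*t/2) dt = (12/5) - (-12/5) = 24/5.
Summing the pieces and multiplying by (1/(2*pi)) gives b_5 = 2/(5*pi).

2/(5*pi)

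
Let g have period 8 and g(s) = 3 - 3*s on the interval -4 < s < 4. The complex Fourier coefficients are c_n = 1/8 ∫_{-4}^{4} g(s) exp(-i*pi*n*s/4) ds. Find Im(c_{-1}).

Since g is real-valued, Im(c_{-1}) = -1/8 ∫_{-4}^{4} g(s) sin(-pi*s/4) ds = b_{1}/2.
Integrating by parts (boundary term plus one more integral), an antiderivative of (3 - 3*s) sin(-pi*s/4) is -12*s*cos(pi*s/4)/pi + 48*sin(pi*s/4)/pi**2 + 12*cos(pi*s/4)/pi; evaluating from -4 to 4: ∫_{-4}^{4} (3 - 3*s) sin(-pi*s/4) ds = (36/pi) - (-60/pi) = 96/pi.
Hence Im(c_{-1}) = (-1/8)·(96/pi) = -12/pi.

-12/pi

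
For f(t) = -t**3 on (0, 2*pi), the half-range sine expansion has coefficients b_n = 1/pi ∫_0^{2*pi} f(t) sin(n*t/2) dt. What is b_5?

b_5 = 1/pi ∫_0^{2*pi} (-t**3) sin(5*t/2) dt.
Integrating by parts three times (tabular method), an antiderivative of (-t**3) sin(5*t/2) is 2*t**3*cos(5*t/2)/5 - 12*t**2*sin(5*t/2)/25 - 48*t*cos(5*t/2)/125 + 96*sin(5*t/2)/625; evaluating from 0 to 2*pi: ∫_{0}^{2*pi} (-t**3) sin(5*t/2) dt = (16*pi*(6 - 25*pi**2)/125) - (0) = 16*pi*(6 - 25*pi**2)/125.
Hence b_5 = (1/pi)·(16*pi*(6 - 25*pi**2)/125) = 96/125 - 16*pi**2/5.

96/125 - 16*pi**2/5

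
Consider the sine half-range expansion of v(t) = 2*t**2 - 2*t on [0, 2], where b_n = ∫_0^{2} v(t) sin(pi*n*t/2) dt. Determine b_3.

b_3 = ∫_0^{2} (2*t**2 - 2*t) sin(3*pi*t/2) dt.
Integrating by parts twice (tabular method), an antiderivative of (2*t**2 - 2*t) sin(3*pi*t/2) is -4*t**2*cos(3*pi*t/2)/(3*pi) + 16*t*sin(3*pi*t/2)/(9*pi**2) + 4*t*cos(3*pi*t/2)/(3*pi) - 8*sin(3*pi*t/2)/(9*pi**2) + 32*cos(3*pi*t/2)/(27*pi**3); evaluating from 0 to 2: ∫_{0}^{2} (2*t**2 - 2*t) sin(3*pi*t/2) dt = (8*(-4 + 9*pi**2)/(27*pi**3)) - (32/(27*pi**3)) = 8*(-8 + 9*pi**2)/(27*pi**3).
Hence b_3 = 8*(-8 + 9*pi**2)/(27*pi**3).

8*(-8 + 9*pi**2)/(27*pi**3)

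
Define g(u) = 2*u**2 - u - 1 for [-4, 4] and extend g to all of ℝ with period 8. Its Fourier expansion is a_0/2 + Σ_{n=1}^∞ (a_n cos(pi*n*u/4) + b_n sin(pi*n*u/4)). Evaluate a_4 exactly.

8/pi**2

a_4 = 1/4 ∫_{-4}^{4} g(u) cos(pi*u) du.
Integrating by parts twice (tabular method), an antiderivative of (2*u**2 - u - 1) cos(pi*u) is 2*u**2*sin(pi*u)/pi - u*sin(pi*u)/pi + 4*u*cos(pi*u)/pi**2 - sin(pi*u)/pi - 4*sin(pi*u)/pi**3 - cos(pi*u)/pi**2; evaluating from -4 to 4: ∫_{-4}^{4} (2*u**2 - u - 1) cos(pi*u) du = (15/pi**2) - (-17/pi**2) = 32/pi**2.
Hence a_4 = (1/4)·(32/pi**2) = 8/pi**2.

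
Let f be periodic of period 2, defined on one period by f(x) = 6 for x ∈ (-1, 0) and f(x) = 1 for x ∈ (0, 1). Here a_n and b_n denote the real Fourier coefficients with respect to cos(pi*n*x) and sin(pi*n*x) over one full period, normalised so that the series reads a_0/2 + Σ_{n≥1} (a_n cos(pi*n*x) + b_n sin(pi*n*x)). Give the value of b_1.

b_1 = ∫_{-1}^{1} f(x) sin(pi*x) dx.
Split the integral at the breakpoints.
Directly, an antiderivative of (6) sin(pi*x) is -6*cos(pi*x)/pi; evaluating from -1 to 0: ∫_{-1}^{0} (6) sin(pi*x) dx = (-6/pi) - (6/pi) = -12/pi.
Directly, an antiderivative of (1) sin(pi*x) is -cos(pi*x)/pi; evaluating from 0 to 1: ∫_{0}^{1} (1) sin(pi*x) dx = (1/pi) - (-1/pi) = 2/pi.
Summing the pieces gives b_1 = -10/pi.

-10/pi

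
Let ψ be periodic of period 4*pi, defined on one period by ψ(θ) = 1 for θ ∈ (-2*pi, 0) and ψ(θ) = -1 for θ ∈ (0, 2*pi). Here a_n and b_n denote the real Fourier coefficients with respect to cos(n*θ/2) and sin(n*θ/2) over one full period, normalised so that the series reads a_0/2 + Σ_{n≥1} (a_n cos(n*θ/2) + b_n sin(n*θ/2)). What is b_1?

-4/pi

b_1 = (1/(2*pi)) ∫_{-2*pi}^{2*pi} ψ(θ) sin(θ/2) dθ.
ψ is odd and sin(θ/2) is odd, so the integrand is even and b_1 = 1/pi ∫_0^{2*pi} ψ(θ) sin(θ/2) dθ.
Directly, an antiderivative of (-1) sin(θ/2) is 2*cos(θ/2); evaluating from 0 to 2*pi: ∫_{0}^{2*pi} (-1) sin(θ/2) dθ = (-2) - (2) = -4.
Hence b_1 = (1/pi)·(-4) = -4/pi.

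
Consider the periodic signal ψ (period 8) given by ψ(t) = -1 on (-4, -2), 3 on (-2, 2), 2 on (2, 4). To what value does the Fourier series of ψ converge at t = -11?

t = -11 differs from t = -3 by -1 full period(s), and the series is 8-periodic.
ψ is continuous at t = -3 with value -1, so the series converges to -1 there.

-1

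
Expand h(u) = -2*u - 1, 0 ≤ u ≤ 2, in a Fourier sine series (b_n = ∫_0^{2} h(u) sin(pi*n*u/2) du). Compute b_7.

b_7 = ∫_0^{2} (-2*u - 1) sin(7*pi*u/2) du.
Integrating by parts (boundary term plus one more integral), an antiderivative of (-2*u - 1) sin(7*pi*u/2) is 4*u*cos(7*pi*u/2)/(7*pi) - 8*sin(7*pi*u/2)/(49*pi**2) + 2*cos(7*pi*u/2)/(7*pi); evaluating from 0 to 2: ∫_{0}^{2} (-2*u - 1) sin(7*pi*u/2) du = (-10/(7*pi)) - (2/(7*pi)) = -12/(7*pi).
Hence b_7 = -12/(7*pi).

-12/(7*pi)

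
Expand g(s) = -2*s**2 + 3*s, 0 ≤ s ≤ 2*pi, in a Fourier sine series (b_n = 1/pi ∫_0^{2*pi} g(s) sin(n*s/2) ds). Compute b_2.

b_2 = 1/pi ∫_0^{2*pi} (-2*s**2 + 3*s) sin(s) ds.
Integrating by parts twice (tabular method), an antiderivative of (-2*s**2 + 3*s) sin(s) is 2*s**2*cos(s) - 4*s*sin(s) - 3*s*cos(s) + 3*sin(s) - 4*cos(s); evaluating from 0 to 2*pi: ∫_{0}^{2*pi} (-2*s**2 + 3*s) sin(s) ds = (-6*pi - 4 + 8*pi**2) - (-4) = 2*pi*(-3 + 4*pi).
Hence b_2 = (1/pi)·(2*pi*(-3 + 4*pi)) = -6 + 8*pi.

-6 + 8*pi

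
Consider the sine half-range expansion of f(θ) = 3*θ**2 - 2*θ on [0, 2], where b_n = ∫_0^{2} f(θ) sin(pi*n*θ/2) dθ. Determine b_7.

b_7 = ∫_0^{2} (3*θ**2 - 2*θ) sin(7*pi*θ/2) dθ.
Integrating by parts twice (tabular method), an antiderivative of (3*θ**2 - 2*θ) sin(7*pi*θ/2) is -6*θ**2*cos(7*pi*θ/2)/(7*pi) + 24*θ*sin(7*pi*θ/2)/(49*pi**2) + 4*θ*cos(7*pi*θ/2)/(7*pi) - 8*sin(7*pi*θ/2)/(49*pi**2) + 48*cos(7*pi*θ/2)/(343*pi**3); evaluating from 0 to 2: ∫_{0}^{2} (3*θ**2 - 2*θ) sin(7*pi*θ/2) dθ = (16*(-3 + 49*pi**2)/(343*pi**3)) - (48/(343*pi**3)) = 16*(-6 + 49*pi**2)/(343*pi**3).
Hence b_7 = 16*(-6 + 49*pi**2)/(343*pi**3).

16*(-6 + 49*pi**2)/(343*pi**3)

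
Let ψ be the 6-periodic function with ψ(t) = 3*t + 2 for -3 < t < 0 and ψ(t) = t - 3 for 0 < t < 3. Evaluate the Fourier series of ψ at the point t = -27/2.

-5/2

t = -27/2 differs from t = -3/2 by -2 full period(s), and the series is 6-periodic.
ψ is continuous at t = -3/2 with value -5/2, so the series converges to -5/2 there.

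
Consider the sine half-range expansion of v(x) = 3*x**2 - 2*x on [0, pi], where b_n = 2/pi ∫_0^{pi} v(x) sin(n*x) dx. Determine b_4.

1 - 3*pi/2

b_4 = 2/pi ∫_0^{pi} (3*x**2 - 2*x) sin(4*x) dx.
Integrating by parts twice (tabular method), an antiderivative of (3*x**2 - 2*x) sin(4*x) is -3*x**2*cos(4*x)/4 + 3*x*sin(4*x)/8 + x*cos(4*x)/2 - sin(4*x)/8 + 3*cos(4*x)/32; evaluating from 0 to pi: ∫_{0}^{pi} (3*x**2 - 2*x) sin(4*x) dx = (-3*pi**2/4 + 3/32 + pi/2) - (3/32) = pi*(2 - 3*pi)/4.
Hence b_4 = (2/pi)·(pi*(2 - 3*pi)/4) = 1 - 3*pi/2.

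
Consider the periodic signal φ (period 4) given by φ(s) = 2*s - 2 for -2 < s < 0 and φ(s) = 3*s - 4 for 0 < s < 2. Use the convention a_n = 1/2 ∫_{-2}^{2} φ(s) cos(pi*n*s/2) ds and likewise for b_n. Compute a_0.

-5

a_0 = 1/2 ∫_{-2}^{2} φ(s) ds = 1/2 · (-10) = -5.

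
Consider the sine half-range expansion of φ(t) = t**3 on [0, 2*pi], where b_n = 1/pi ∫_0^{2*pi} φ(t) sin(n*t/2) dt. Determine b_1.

-96 + 16*pi**2

b_1 = 1/pi ∫_0^{2*pi} (t**3) sin(t/2) dt.
Integrating by parts three times (tabular method), an antiderivative of (t**3) sin(t/2) is -2*t**3*cos(t/2) + 12*t**2*sin(t/2) + 48*t*cos(t/2) - 96*sin(t/2); evaluating from 0 to 2*pi: ∫_{0}^{2*pi} (t**3) sin(t/2) dt = (16*pi*(-6 + pi**2)) - (0) = 16*pi*(-6 + pi**2).
Hence b_1 = (1/pi)·(16*pi*(-6 + pi**2)) = -96 + 16*pi**2.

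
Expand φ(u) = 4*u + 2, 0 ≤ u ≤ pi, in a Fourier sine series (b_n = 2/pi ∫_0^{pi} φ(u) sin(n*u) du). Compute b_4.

b_4 = 2/pi ∫_0^{pi} (4*u + 2) sin(4*u) du.
Integrating by parts (boundary term plus one more integral), an antiderivative of (4*u + 2) sin(4*u) is -u*cos(4*u) + sin(4*u)/4 - cos(4*u)/2; evaluating from 0 to pi: ∫_{0}^{pi} (4*u + 2) sin(4*u) du = (-pi - 1/2) - (-1/2) = -pi.
Hence b_4 = (2/pi)·(-pi) = -2.

-2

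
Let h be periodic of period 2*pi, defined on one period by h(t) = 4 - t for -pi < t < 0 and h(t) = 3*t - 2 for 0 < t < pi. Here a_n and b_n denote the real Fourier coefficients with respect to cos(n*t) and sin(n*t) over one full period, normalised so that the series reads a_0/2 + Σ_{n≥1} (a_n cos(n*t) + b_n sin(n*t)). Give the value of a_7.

-8/(49*pi)

a_7 = 1/pi ∫_{-pi}^{pi} h(t) cos(7*t) dt.
Split the integral at the breakpoints.
Integrating by parts (boundary term plus one more integral), an antiderivative of (4 - t) cos(7*t) is -t*sin(7*t)/7 + 4*sin(7*t)/7 - cos(7*t)/49; evaluating from -pi to 0: ∫_{-pi}^{0} (4 - t) cos(7*t) dt = (-1/49) - (1/49) = -2/49.
Integrating by parts (boundary term plus one more integral), an antiderivative of (3*t - 2) cos(7*t) is 3*t*sin(7*t)/7 - 2*sin(7*t)/7 + 3*cos(7*t)/49; evaluating from 0 to pi: ∫_{0}^{pi} (3*t - 2) cos(7*t) dt = (-3/49) - (3/49) = -6/49.
Summing the pieces and multiplying by (1/pi) gives a_7 = -8/(49*pi).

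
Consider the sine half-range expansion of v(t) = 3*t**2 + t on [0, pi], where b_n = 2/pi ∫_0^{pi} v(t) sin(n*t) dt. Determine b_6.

b_6 = 2/pi ∫_0^{pi} (3*t**2 + t) sin(6*t) dt.
Integrating by parts twice (tabular method), an antiderivative of (3*t**2 + t) sin(6*t) is -t**2*cos(6*t)/2 + t*sin(6*t)/6 - t*cos(6*t)/6 + sin(6*t)/36 + cos(6*t)/36; evaluating from 0 to pi: ∫_{0}^{pi} (3*t**2 + t) sin(6*t) dt = (-pi**2/2 - pi/6 + 1/36) - (1/36) = -pi*(1 + 3*pi)/6.
Hence b_6 = (2/pi)·(-pi*(1 + 3*pi)/6) = -pi - 1/3.

-pi - 1/3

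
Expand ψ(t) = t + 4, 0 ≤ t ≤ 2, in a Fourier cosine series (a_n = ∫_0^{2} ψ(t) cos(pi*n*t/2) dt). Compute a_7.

-8/(49*pi**2)

a_7 = ∫_0^{2} (t + 4) cos(7*pi*t/2) dt.
Integrating by parts (boundary term plus one more integral), an antiderivative of (t + 4) cos(7*pi*t/2) is 2*t*sin(7*pi*t/2)/(7*pi) + 8*sin(7*pi*t/2)/(7*pi) + 4*cos(7*pi*t/2)/(49*pi**2); evaluating from 0 to 2: ∫_{0}^{2} (t + 4) cos(7*pi*t/2) dt = (-4/(49*pi**2)) - (4/(49*pi**2)) = -8/(49*pi**2).
Hence a_7 = -8/(49*pi**2).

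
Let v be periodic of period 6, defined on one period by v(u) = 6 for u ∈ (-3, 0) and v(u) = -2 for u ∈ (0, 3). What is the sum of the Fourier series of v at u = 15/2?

u = 15/2 differs from u = 3/2 by 1 full period(s), and the series is 6-periodic.
v is continuous at u = 3/2 with value -2, so the series converges to -2 there.

-2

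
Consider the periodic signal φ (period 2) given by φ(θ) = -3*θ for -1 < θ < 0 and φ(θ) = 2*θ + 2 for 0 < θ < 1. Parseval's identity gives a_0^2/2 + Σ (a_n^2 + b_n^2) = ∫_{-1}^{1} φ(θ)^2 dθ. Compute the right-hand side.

37/3

∫_{-1}^{1} φ(θ)^2 dθ = 37/3.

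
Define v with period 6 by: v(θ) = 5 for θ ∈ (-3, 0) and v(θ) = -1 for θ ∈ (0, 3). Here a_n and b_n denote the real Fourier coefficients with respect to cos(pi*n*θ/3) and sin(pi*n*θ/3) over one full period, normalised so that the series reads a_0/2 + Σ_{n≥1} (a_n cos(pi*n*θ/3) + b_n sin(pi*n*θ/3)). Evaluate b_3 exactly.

b_3 = 1/3 ∫_{-3}^{3} v(θ) sin(pi*θ) dθ.
Split the integral at the breakpoints.
Directly, an antiderivative of (5) sin(pi*θ) is -5*cos(pi*θ)/pi; evaluating from -3 to 0: ∫_{-3}^{0} (5) sin(pi*θ) dθ = (-5/pi) - (5/pi) = -10/pi.
Directly, an antiderivative of (-1) sin(pi*θ) is cos(pi*θ)/pi; evaluating from 0 to 3: ∫_{0}^{3} (-1) sin(pi*θ) dθ = (-1/pi) - (1/pi) = -2/pi.
Summing the pieces and multiplying by (1/3) gives b_3 = -4/pi.

-4/pi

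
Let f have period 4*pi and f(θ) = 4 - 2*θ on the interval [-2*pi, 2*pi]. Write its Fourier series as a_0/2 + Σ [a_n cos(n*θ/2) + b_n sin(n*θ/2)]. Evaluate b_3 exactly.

b_3 = (1/(2*pi)) ∫_{-2*pi}^{2*pi} f(θ) sin(3*θ/2) dθ.
Integrating by parts (boundary term plus one more integral), an antiderivative of (4 - 2*θ) sin(3*θ/2) is 4*θ*cos(3*θ/2)/3 - 8*sin(3*θ/2)/9 - 8*cos(3*θ/2)/3; evaluating from -2*pi to 2*pi: ∫_{-2*pi}^{2*pi} (4 - 2*θ) sin(3*θ/2) dθ = (8/3 - 8*pi/3) - (8/3 + 8*pi/3) = -16*pi/3.
Hence b_3 = (1/(2*pi))·(-16*pi/3) = -8/3.

-8/3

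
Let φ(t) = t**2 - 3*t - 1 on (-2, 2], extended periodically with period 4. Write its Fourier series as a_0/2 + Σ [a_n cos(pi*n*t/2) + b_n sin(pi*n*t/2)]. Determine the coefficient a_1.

a_1 = 1/2 ∫_{-2}^{2} φ(t) cos(pi*t/2) dt.
Integrating by parts twice (tabular method), an antiderivative of (t**2 - 3*t - 1) cos(pi*t/2) is 2*t**2*sin(pi*t/2)/pi - 6*t*sin(pi*t/2)/pi + 8*t*cos(pi*t/2)/pi**2 - 2*sin(pi*t/2)/pi - 16*sin(pi*t/2)/pi**3 - 12*cos(pi*t/2)/pi**2; evaluating from -2 to 2: ∫_{-2}^{2} (t**2 - 3*t - 1) cos(pi*t/2) dt = (-4/pi**2) - (28/pi**2) = -32/pi**2.
Hence a_1 = (1/2)·(-32/pi**2) = -16/pi**2.

-16/pi**2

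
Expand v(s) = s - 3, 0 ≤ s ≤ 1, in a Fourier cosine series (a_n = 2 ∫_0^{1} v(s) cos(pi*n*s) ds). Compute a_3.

-4/(9*pi**2)

a_3 = 2 ∫_0^{1} (s - 3) cos(3*pi*s) ds.
Integrating by parts (boundary term plus one more integral), an antiderivative of (s - 3) cos(3*pi*s) is s*sin(3*pi*s)/(3*pi) - sin(3*pi*s)/pi + cos(3*pi*s)/(9*pi**2); evaluating from 0 to 1: ∫_{0}^{1} (s - 3) cos(3*pi*s) ds = (-1/(9*pi**2)) - (1/(9*pi**2)) = -2/(9*pi**2).
Hence a_3 = 2·(-2/(9*pi**2)) = -4/(9*pi**2).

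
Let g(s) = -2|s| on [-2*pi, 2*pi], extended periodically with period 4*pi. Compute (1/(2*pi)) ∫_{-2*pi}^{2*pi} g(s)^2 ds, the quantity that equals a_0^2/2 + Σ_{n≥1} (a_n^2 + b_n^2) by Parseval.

32*pi**2/3

(1/(2*pi)) ∫_{-2*pi}^{2*pi} g(s)^2 ds = (1/(2*pi)) · (64*pi**3/3) = 32*pi**2/3.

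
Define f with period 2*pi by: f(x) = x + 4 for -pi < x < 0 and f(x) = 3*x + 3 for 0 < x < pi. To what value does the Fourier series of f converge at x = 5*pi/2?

3 + 3*pi/2

x = 5*pi/2 differs from x = pi/2 by 1 full period(s), and the series is 2*pi-periodic.
f is continuous at x = pi/2 with value 3 + 3*pi/2, so the series converges to 3 + 3*pi/2 there.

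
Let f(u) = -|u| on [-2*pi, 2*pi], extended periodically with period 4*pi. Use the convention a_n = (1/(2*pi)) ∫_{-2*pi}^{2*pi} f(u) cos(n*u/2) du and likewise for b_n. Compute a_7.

a_7 = (1/(2*pi)) ∫_{-2*pi}^{2*pi} f(u) cos(7*u/2) du.
f is even and cos(7*u/2) is even, so the integrand is even and a_7 = 1/pi ∫_0^{2*pi} f(u) cos(7*u/2) du.
Integrating by parts (boundary term plus one more integral), an antiderivative of (-u) cos(7*u/2) is -2*u*sin(7*u/2)/7 - 4*cos(7*u/2)/49; evaluating from 0 to 2*pi: ∫_{0}^{2*pi} (-u) cos(7*u/2) du = (4/49) - (-4/49) = 8/49.
Hence a_7 = (1/pi)·(8/49) = 8/(49*pi).

8/(49*pi)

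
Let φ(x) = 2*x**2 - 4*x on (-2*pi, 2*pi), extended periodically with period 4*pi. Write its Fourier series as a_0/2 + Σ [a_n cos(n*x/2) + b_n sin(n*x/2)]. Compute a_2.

8

a_2 = (1/(2*pi)) ∫_{-2*pi}^{2*pi} φ(x) cos(x) dx.
Integrating by parts twice (tabular method), an antiderivative of (2*x**2 - 4*x) cos(x) is 2*x**2*sin(x) - 4*x*sin(x) + 4*x*cos(x) - 4*sin(x) - 4*cos(x); evaluating from -2*pi to 2*pi: ∫_{-2*pi}^{2*pi} (2*x**2 - 4*x) cos(x) dx = (-4 + 8*pi) - (-8*pi - 4) = 16*pi.
Hence a_2 = (1/(2*pi))·(16*pi) = 8.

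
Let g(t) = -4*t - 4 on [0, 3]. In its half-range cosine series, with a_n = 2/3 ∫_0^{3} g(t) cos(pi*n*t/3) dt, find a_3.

a_3 = 2/3 ∫_0^{3} (-4*t - 4) cos(pi*t) dt.
Integrating by parts (boundary term plus one more integral), an antiderivative of (-4*t - 4) cos(pi*t) is -4*t*sin(pi*t)/pi - 4*sin(pi*t)/pi - 4*cos(pi*t)/pi**2; evaluating from 0 to 3: ∫_{0}^{3} (-4*t - 4) cos(pi*t) dt = (4/pi**2) - (-4/pi**2) = 8/pi**2.
Hence a_3 = (2/3)·(8/pi**2) = 16/(3*pi**2).

16/(3*pi**2)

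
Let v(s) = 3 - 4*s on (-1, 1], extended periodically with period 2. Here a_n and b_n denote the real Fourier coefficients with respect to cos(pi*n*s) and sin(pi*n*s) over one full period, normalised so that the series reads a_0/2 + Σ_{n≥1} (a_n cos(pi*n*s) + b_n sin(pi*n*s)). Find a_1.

0

a_1 = ∫_{-1}^{1} v(s) cos(pi*s) ds.
Integrating by parts (boundary term plus one more integral), an antiderivative of (3 - 4*s) cos(pi*s) is -4*s*sin(pi*s)/pi + 3*sin(pi*s)/pi - 4*cos(pi*s)/pi**2; evaluating from -1 to 1: ∫_{-1}^{1} (3 - 4*s) cos(pi*s) ds = (4/pi**2) - (4/pi**2) = 0.
Hence a_1 = 0.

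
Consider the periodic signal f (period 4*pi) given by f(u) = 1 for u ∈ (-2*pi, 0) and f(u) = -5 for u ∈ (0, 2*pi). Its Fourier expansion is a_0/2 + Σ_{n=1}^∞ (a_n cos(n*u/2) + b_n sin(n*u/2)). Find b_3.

-4/pi

b_3 = (1/(2*pi)) ∫_{-2*pi}^{2*pi} f(u) sin(3*u/2) du.
Split the integral at the breakpoints.
Directly, an antiderivative of (1) sin(3*u/2) is -2*cos(3*u/2)/3; evaluating from -2*pi to 0: ∫_{-2*pi}^{0} (1) sin(3*u/2) du = (-2/3) - (2/3) = -4/3.
Directly, an antiderivative of (-5) sin(3*u/2) is 10*cos(3*u/2)/3; evaluating from 0 to 2*pi: ∫_{0}^{2*pi} (-5) sin(3*u/2) du = (-10/3) - (10/3) = -20/3.
Summing the pieces and multiplying by (1/(2*pi)) gives b_3 = -4/pi.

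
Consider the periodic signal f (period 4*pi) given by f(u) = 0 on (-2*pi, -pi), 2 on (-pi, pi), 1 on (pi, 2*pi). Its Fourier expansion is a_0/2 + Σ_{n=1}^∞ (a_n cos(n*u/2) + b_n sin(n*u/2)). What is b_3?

b_3 = (1/(2*pi)) ∫_{-2*pi}^{2*pi} f(u) sin(3*u/2) du.
Split the integral at the breakpoints.
∫_{-2*pi}^{-pi} (0) sin(3*u/2) du = 0.
Directly, an antiderivative of (2) sin(3*u/2) is -4*cos(3*u/2)/3; evaluating from -pi to pi: ∫_{-pi}^{pi} (2) sin(3*u/2) du = (0) - (0) = 0.
Directly, an antiderivative of (1) sin(3*u/2) is -2*cos(3*u/2)/3; evaluating from pi to 2*pi: ∫_{pi}^{2*pi} (1) sin(3*u/2) du = (2/3) - (0) = 2/3.
Summing the pieces and multiplying by (1/(2*pi)) gives b_3 = 1/(3*pi).

1/(3*pi)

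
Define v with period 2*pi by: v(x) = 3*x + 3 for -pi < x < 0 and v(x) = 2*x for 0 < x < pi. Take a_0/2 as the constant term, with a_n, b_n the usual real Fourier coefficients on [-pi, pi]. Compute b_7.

b_7 = 1/pi ∫_{-pi}^{pi} v(x) sin(7*x) dx.
Split the integral at the breakpoints.
Integrating by parts (boundary term plus one more integral), an antiderivative of (3*x + 3) sin(7*x) is -3*x*cos(7*x)/7 + 3*sin(7*x)/49 - 3*cos(7*x)/7; evaluating from -pi to 0: ∫_{-pi}^{0} (3*x + 3) sin(7*x) dx = (-3/7) - (3/7 - 3*pi/7) = -6/7 + 3*pi/7.
Integrating by parts (boundary term plus one more integral), an antiderivative of (2*x) sin(7*x) is -2*x*cos(7*x)/7 + 2*sin(7*x)/49; evaluating from 0 to pi: ∫_{0}^{pi} (2*x) sin(7*x) dx = (2*pi/7) - (0) = 2*pi/7.
Summing the pieces and multiplying by (1/pi) gives b_7 = (-6 + 5*pi)/(7*pi).

(-6 + 5*pi)/(7*pi)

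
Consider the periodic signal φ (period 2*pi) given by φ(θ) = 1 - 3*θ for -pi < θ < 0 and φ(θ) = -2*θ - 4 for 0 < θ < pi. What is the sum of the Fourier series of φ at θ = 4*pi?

θ = 4*pi differs from θ = 0 by 2 full period(s), and the series is 2*pi-periodic.
At θ = 0 the one-sided limits are φ(0^-) = 1 and φ(0^+) = -4.
By Dirichlet's theorem the series converges to their average, [(1) + (-4)]/2 = -3/2.

-3/2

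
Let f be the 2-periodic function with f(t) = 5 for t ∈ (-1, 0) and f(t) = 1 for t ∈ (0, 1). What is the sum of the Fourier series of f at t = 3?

t = 3 differs from t = -1 by 2 full period(s), and the series is 2-periodic.
At t = -1 the one-sided limits are f(-1^-) = 1 and f(-1^+) = 5.
By Dirichlet's theorem the series converges to their average, [(1) + (5)]/2 = 3.

3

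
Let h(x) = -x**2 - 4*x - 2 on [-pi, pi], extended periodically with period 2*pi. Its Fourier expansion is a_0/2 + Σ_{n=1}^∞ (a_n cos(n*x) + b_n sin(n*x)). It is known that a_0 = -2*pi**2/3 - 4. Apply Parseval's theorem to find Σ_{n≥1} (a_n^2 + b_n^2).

Parseval: a_0^2/2 + Σ_{n≥1} (a_n^2+b_n^2) = 1/pi ∫_{-pi}^{pi} h(x)^2 dx = 8 + 2*pi**4/5 + 40*pi**2/3.
Subtract a_0^2/2 = 2*(6 + pi**2)**2/9: Σ (a_n^2+b_n^2) = 8*pi**2*(pi**2 + 60)/45.

8*pi**2*(pi**2 + 60)/45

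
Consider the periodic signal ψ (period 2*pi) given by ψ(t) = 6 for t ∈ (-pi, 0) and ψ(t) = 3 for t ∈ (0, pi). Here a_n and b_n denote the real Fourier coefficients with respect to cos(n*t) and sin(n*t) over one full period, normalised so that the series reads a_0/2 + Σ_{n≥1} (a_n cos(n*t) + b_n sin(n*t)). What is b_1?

b_1 = 1/pi ∫_{-pi}^{pi} ψ(t) sin(t) dt.
Split the integral at the breakpoints.
Directly, an antiderivative of (6) sin(t) is -6*cos(t); evaluating from -pi to 0: ∫_{-pi}^{0} (6) sin(t) dt = (-6) - (6) = -12.
Directly, an antiderivative of (3) sin(t) is -3*cos(t); evaluating from 0 to pi: ∫_{0}^{pi} (3) sin(t) dt = (3) - (-3) = 6.
Summing the pieces and multiplying by (1/pi) gives b_1 = -6/pi.

-6/pi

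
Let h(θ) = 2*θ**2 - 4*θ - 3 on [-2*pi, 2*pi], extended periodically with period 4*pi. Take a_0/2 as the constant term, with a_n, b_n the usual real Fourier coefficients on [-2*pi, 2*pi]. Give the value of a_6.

a_6 = (1/(2*pi)) ∫_{-2*pi}^{2*pi} h(θ) cos(3*θ) dθ.
Integrating by parts twice (tabular method), an antiderivative of (2*θ**2 - 4*θ - 3) cos(3*θ) is 2*θ**2*sin(3*θ)/3 - 4*θ*sin(3*θ)/3 + 4*θ*cos(3*θ)/9 - 31*sin(3*θ)/27 - 4*cos(3*θ)/9; evaluating from -2*pi to 2*pi: ∫_{-2*pi}^{2*pi} (2*θ**2 - 4*θ - 3) cos(3*θ) dθ = (-4/9 + 8*pi/9) - (-8*pi/9 - 4/9) = 16*pi/9.
Hence a_6 = (1/(2*pi))·(16*pi/9) = 8/9.

8/9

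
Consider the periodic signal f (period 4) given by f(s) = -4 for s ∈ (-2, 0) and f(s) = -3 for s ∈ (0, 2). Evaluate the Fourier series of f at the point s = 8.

-7/2

s = 8 differs from s = 0 by 2 full period(s), and the series is 4-periodic.
At s = 0 the one-sided limits are f(0^-) = -4 and f(0^+) = -3.
By Dirichlet's theorem the series converges to their average, [(-4) + (-3)]/2 = -7/2.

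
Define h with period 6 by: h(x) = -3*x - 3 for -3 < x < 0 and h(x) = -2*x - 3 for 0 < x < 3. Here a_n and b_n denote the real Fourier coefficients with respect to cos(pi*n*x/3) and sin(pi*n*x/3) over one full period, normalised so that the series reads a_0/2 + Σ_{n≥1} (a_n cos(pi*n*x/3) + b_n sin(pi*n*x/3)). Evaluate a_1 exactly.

a_1 = 1/3 ∫_{-3}^{3} h(x) cos(pi*x/3) dx.
Split the integral at the breakpoints.
Integrating by parts (boundary term plus one more integral), an antiderivative of (-3*x - 3) cos(pi*x/3) is -9*x*sin(pi*x/3)/pi - 9*sin(pi*x/3)/pi - 27*cos(pi*x/3)/pi**2; evaluating from -3 to 0: ∫_{-3}^{0} (-3*x - 3) cos(pi*x/3) dx = (-27/pi**2) - (27/pi**2) = -54/pi**2.
Integrating by parts (boundary term plus one more integral), an antiderivative of (-2*x - 3) cos(pi*x/3) is -6*x*sin(pi*x/3)/pi - 9*sin(pi*x/3)/pi - 18*cos(pi*x/3)/pi**2; evaluating from 0 to 3: ∫_{0}^{3} (-2*x - 3) cos(pi*x/3) dx = (18/pi**2) - (-18/pi**2) = 36/pi**2.
Summing the pieces and multiplying by (1/3) gives a_1 = -6/pi**2.

-6/pi**2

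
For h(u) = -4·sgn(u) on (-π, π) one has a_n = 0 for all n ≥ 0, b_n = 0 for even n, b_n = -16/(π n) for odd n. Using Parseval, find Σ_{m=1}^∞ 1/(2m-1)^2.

Parseval: Σ b_n^2 = (1/π) ∫_{-π}^{π} h(u)^2 du = 32.
Only odd n contribute, with b_n^2 = 256/(π^2 n^2), so Σ_{m≥1} 1/(2m-1)^2 = π^2·(32)/256 = pi**2/8.

pi**2/8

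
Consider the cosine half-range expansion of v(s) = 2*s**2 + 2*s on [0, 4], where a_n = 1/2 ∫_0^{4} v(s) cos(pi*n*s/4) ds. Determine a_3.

a_3 = 1/2 ∫_0^{4} (2*s**2 + 2*s) cos(3*pi*s/4) ds.
Integrating by parts twice (tabular method), an antiderivative of (2*s**2 + 2*s) cos(3*pi*s/4) is 8*s**2*sin(3*pi*s/4)/(3*pi) + 8*s*sin(3*pi*s/4)/(3*pi) + 64*s*cos(3*pi*s/4)/(9*pi**2) - 256*sin(3*pi*s/4)/(27*pi**3) + 32*cos(3*pi*s/4)/(9*pi**2); evaluating from 0 to 4: ∫_{0}^{4} (2*s**2 + 2*s) cos(3*pi*s/4) ds = (-32/pi**2) - (32/(9*pi**2)) = -320/(9*pi**2).
Hence a_3 = (1/2)·(-320/(9*pi**2)) = -160/(9*pi**2).

-160/(9*pi**2)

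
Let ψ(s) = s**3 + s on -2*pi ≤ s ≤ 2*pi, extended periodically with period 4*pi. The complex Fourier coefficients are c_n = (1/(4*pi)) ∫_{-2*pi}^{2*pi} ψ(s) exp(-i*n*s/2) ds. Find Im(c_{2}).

Since ψ is real-valued, Im(c_{2}) = -(1/(4*pi)) ∫_{-2*pi}^{2*pi} ψ(s) sin(s) ds = -b_{2}/2.
ψ is odd and sin(s) is odd, so the integrand is even: ∫_{-2*pi}^{2*pi} ψ(s) sin(s) ds = 2∫_0^{2*pi} ψ(s) sin(s) ds.
Integrating by parts three times (tabular method), an antiderivative of (s**3 + s) sin(s) is -s**3*cos(s) + 3*s**2*sin(s) + 5*s*cos(s) - 5*sin(s); evaluating from 0 to 2*pi: ∫_{0}^{2*pi} (s**3 + s) sin(s) ds = (-8*pi**3 + 10*pi) - (0) = -8*pi**3 + 10*pi.
So ∫_{-2*pi}^{2*pi} ψ(s) sin(s) ds = -16*pi**3 + 20*pi.
Hence Im(c_{2}) = (-1/(4*pi))·(-16*pi**3 + 20*pi) = -5 + 4*pi**2.

-5 + 4*pi**2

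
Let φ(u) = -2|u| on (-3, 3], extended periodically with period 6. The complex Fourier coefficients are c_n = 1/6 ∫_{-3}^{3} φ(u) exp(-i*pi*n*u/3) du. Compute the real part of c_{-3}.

4/(3*pi**2)

Since φ is real-valued, Re(c_{-3}) = 1/6 ∫_{-3}^{3} φ(u) cos(-pi*u) du = a_{3}/2.
φ is even and cos(-pi*u) is even, so the integrand is even: ∫_{-3}^{3} φ(u) cos(-pi*u) du = 2∫_0^{3} φ(u) cos(-pi*u) du.
Integrating by parts (boundary term plus one more integral), an antiderivative of (-2*u) cos(-pi*u) is -2*u*sin(pi*u)/pi - 2*cos(pi*u)/pi**2; evaluating from 0 to 3: ∫_{0}^{3} (-2*u) cos(-pi*u) du = (2/pi**2) - (-2/pi**2) = 4/pi**2.
So ∫_{-3}^{3} φ(u) cos(-pi*u) du = 8/pi**2.
Hence Re(c_{-3}) = (1/6)·(8/pi**2) = 4/(3*pi**2).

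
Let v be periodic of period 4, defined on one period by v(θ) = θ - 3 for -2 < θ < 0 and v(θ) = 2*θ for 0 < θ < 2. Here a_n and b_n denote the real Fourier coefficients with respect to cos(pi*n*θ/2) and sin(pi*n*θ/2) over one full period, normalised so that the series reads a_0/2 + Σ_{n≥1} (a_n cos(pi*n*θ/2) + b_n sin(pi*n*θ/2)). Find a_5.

a_5 = 1/2 ∫_{-2}^{2} v(θ) cos(5*pi*θ/2) dθ.
Split the integral at the breakpoints.
Integrating by parts (boundary term plus one more integral), an antiderivative of (θ - 3) cos(5*pi*θ/2) is 2*θ*sin(5*pi*θ/2)/(5*pi) - 6*sin(5*pi*θ/2)/(5*pi) + 4*cos(5*pi*θ/2)/(25*pi**2); evaluating from -2 to 0: ∫_{-2}^{0} (θ - 3) cos(5*pi*θ/2) dθ = (4/(25*pi**2)) - (-4/(25*pi**2)) = 8/(25*pi**2).
Integrating by parts (boundary term plus one more integral), an antiderivative of (2*θ) cos(5*pi*θ/2) is 4*θ*sin(5*pi*θ/2)/(5*pi) + 8*cos(5*pi*θ/2)/(25*pi**2); evaluating from 0 to 2: ∫_{0}^{2} (2*θ) cos(5*pi*θ/2) dθ = (-8/(25*pi**2)) - (8/(25*pi**2)) = -16/(25*pi**2).
Summing the pieces and multiplying by (1/2) gives a_5 = -4/(25*pi**2).

-4/(25*pi**2)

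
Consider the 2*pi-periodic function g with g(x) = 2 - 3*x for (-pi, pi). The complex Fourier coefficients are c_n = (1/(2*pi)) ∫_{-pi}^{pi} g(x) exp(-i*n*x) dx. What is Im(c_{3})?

Since g is real-valued, Im(c_{3}) = -(1/(2*pi)) ∫_{-pi}^{pi} g(x) sin(3*x) dx = -b_{3}/2.
Integrating by parts (boundary term plus one more integral), an antiderivative of (2 - 3*x) sin(3*x) is x*cos(3*x) - sin(3*x)/3 - 2*cos(3*x)/3; evaluating from -pi to pi: ∫_{-pi}^{pi} (2 - 3*x) sin(3*x) dx = (2/3 - pi) - (2/3 + pi) = -2*pi.
Hence Im(c_{3}) = (-1/(2*pi))·(-2*pi) = 1.

1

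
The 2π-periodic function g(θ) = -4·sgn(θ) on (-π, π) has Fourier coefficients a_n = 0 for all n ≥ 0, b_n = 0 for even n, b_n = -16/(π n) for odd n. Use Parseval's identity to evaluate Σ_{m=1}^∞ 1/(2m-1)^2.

pi**2/8

Parseval: Σ b_n^2 = (1/π) ∫_{-π}^{π} g(θ)^2 dθ = 32.
Only odd n contribute, with b_n^2 = 256/(π^2 n^2), so Σ_{m≥1} 1/(2m-1)^2 = π^2·(32)/256 = pi**2/8.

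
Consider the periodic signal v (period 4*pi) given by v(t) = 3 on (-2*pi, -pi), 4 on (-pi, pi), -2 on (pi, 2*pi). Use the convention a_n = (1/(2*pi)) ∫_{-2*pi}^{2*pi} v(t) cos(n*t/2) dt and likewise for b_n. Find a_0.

9/2

a_0 = (1/(2*pi)) ∫_{-2*pi}^{2*pi} v(t) dt = (1/(2*pi)) · (9*pi) = 9/2.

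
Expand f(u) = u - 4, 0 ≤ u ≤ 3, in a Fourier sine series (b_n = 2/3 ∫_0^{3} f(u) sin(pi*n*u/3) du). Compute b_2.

-3/pi

b_2 = 2/3 ∫_0^{3} (u - 4) sin(2*pi*u/3) du.
Integrating by parts (boundary term plus one more integral), an antiderivative of (u - 4) sin(2*pi*u/3) is -3*u*cos(2*pi*u/3)/(2*pi) + 9*sin(2*pi*u/3)/(4*pi**2) + 6*cos(2*pi*u/3)/pi; evaluating from 0 to 3: ∫_{0}^{3} (u - 4) sin(2*pi*u/3) du = (3/(2*pi)) - (6/pi) = -9/(2*pi).
Hence b_2 = (2/3)·(-9/(2*pi)) = -3/pi.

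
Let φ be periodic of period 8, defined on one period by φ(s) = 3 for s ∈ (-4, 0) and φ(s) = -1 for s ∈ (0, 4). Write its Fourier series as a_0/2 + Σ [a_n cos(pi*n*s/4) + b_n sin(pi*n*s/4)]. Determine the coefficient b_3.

b_3 = 1/4 ∫_{-4}^{4} φ(s) sin(3*pi*s/4) ds.
Split the integral at the breakpoints.
Directly, an antiderivative of (3) sin(3*pi*s/4) is -4*cos(3*pi*s/4)/pi; evaluating from -4 to 0: ∫_{-4}^{0} (3) sin(3*pi*s/4) ds = (-4/pi) - (4/pi) = -8/pi.
Directly, an antiderivative of (-1) sin(3*pi*s/4) is 4*cos(3*pi*s/4)/(3*pi); evaluating from 0 to 4: ∫_{0}^{4} (-1) sin(3*pi*s/4) ds = (-4/(3*pi)) - (4/(3*pi)) = -8/(3*pi).
Summing the pieces and multiplying by (1/4) gives b_3 = -8/(3*pi).

-8/(3*pi)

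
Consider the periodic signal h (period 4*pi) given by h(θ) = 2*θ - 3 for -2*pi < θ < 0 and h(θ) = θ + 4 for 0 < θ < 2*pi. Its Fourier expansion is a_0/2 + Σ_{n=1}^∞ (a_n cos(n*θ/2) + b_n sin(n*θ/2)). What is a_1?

a_1 = (1/(2*pi)) ∫_{-2*pi}^{2*pi} h(θ) cos(θ/2) dθ.
Split the integral at the breakpoints.
Integrating by parts (boundary term plus one more integral), an antiderivative of (2*θ - 3) cos(θ/2) is 4*θ*sin(θ/2) - 6*sin(θ/2) + 8*cos(θ/2); evaluating from -2*pi to 0: ∫_{-2*pi}^{0} (2*θ - 3) cos(θ/2) dθ = (8) - (-8) = 16.
Integrating by parts (boundary term plus one more integral), an antiderivative of (θ + 4) cos(θ/2) is 2*θ*sin(θ/2) + 8*sin(θ/2) + 4*cos(θ/2); evaluating from 0 to 2*pi: ∫_{0}^{2*pi} (θ + 4) cos(θ/2) dθ = (-4) - (4) = -8.
Summing the pieces and multiplying by (1/(2*pi)) gives a_1 = 4/pi.

4/pi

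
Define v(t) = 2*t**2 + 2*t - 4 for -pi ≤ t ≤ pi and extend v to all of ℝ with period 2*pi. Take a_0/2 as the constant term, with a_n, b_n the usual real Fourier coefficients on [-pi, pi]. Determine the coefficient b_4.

-1

b_4 = 1/pi ∫_{-pi}^{pi} v(t) sin(4*t) dt.
Integrating by parts twice (tabular method), an antiderivative of (2*t**2 + 2*t - 4) sin(4*t) is -t**2*cos(4*t)/2 + t*sin(4*t)/4 - t*cos(4*t)/2 + sin(4*t)/8 + 17*cos(4*t)/16; evaluating from -pi to pi: ∫_{-pi}^{pi} (2*t**2 + 2*t - 4) sin(4*t) dt = (-pi**2/2 - pi/2 + 17/16) - (-pi**2/2 + 17/16 + pi/2) = -pi.
Hence b_4 = (1/pi)·(-pi) = -1.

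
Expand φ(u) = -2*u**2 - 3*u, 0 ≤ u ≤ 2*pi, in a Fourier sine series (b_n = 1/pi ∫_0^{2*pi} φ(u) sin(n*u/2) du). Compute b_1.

b_1 = 1/pi ∫_0^{2*pi} (-2*u**2 - 3*u) sin(u/2) du.
Integrating by parts twice (tabular method), an antiderivative of (-2*u**2 - 3*u) sin(u/2) is 4*u**2*cos(u/2) - 16*u*sin(u/2) + 6*u*cos(u/2) - 12*sin(u/2) - 32*cos(u/2); evaluating from 0 to 2*pi: ∫_{0}^{2*pi} (-2*u**2 - 3*u) sin(u/2) du = (-16*pi**2 - 12*pi + 32) - (-32) = -16*pi**2 - 12*pi + 64.
Hence b_1 = (1/pi)·(-16*pi**2 - 12*pi + 64) = -16*pi - 12 + 64/pi.

-16*pi - 12 + 64/pi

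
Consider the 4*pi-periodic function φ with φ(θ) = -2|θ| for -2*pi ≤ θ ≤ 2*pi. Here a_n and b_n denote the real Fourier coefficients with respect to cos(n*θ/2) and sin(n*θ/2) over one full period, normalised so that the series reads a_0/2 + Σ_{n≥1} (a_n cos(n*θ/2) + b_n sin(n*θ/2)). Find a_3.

a_3 = (1/(2*pi)) ∫_{-2*pi}^{2*pi} φ(θ) cos(3*θ/2) dθ.
φ is even and cos(3*θ/2) is even, so the integrand is even and a_3 = 1/pi ∫_0^{2*pi} φ(θ) cos(3*θ/2) dθ.
Integrating by parts (boundary term plus one more integral), an antiderivative of (-2*θ) cos(3*θ/2) is -4*θ*sin(3*θ/2)/3 - 8*cos(3*θ/2)/9; evaluating from 0 to 2*pi: ∫_{0}^{2*pi} (-2*θ) cos(3*θ/2) dθ = (8/9) - (-8/9) = 16/9.
Hence a_3 = (1/pi)·(16/9) = 16/(9*pi).

16/(9*pi)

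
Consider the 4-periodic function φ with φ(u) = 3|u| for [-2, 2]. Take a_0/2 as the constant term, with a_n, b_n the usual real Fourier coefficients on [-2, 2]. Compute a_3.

-8/(3*pi**2)

a_3 = 1/2 ∫_{-2}^{2} φ(u) cos(3*pi*u/2) du.
φ is even and cos(3*pi*u/2) is even, so the integrand is even and a_3 = ∫_0^{2} φ(u) cos(3*pi*u/2) du.
Integrating by parts (boundary term plus one more integral), an antiderivative of (3*u) cos(3*pi*u/2) is 2*u*sin(3*pi*u/2)/pi + 4*cos(3*pi*u/2)/(3*pi**2); evaluating from 0 to 2: ∫_{0}^{2} (3*u) cos(3*pi*u/2) du = (-4/(3*pi**2)) - (4/(3*pi**2)) = -8/(3*pi**2).
Hence a_3 = -8/(3*pi**2).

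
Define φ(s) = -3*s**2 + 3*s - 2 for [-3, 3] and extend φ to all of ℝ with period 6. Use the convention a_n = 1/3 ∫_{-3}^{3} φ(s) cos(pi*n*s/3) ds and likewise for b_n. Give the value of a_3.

a_3 = 1/3 ∫_{-3}^{3} φ(s) cos(pi*s) ds.
Integrating by parts twice (tabular method), an antiderivative of (-3*s**2 + 3*s - 2) cos(pi*s) is -3*s**2*sin(pi*s)/pi + 3*s*sin(pi*s)/pi - 6*s*cos(pi*s)/pi**2 - 2*sin(pi*s)/pi + 6*sin(pi*s)/pi**3 + 3*cos(pi*s)/pi**2; evaluating from -3 to 3: ∫_{-3}^{3} (-3*s**2 + 3*s - 2) cos(pi*s) ds = (15/pi**2) - (-21/pi**2) = 36/pi**2.
Hence a_3 = (1/3)·(36/pi**2) = 12/pi**2.

12/pi**2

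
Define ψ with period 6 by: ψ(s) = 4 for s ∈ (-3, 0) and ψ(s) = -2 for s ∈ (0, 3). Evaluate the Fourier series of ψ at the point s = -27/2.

4

s = -27/2 differs from s = -3/2 by -2 full period(s), and the series is 6-periodic.
ψ is continuous at s = -3/2 with value 4, so the series converges to 4 there.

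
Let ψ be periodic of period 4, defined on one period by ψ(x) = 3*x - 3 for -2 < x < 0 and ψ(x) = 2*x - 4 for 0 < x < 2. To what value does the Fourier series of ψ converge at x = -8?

-7/2

x = -8 differs from x = 0 by -2 full period(s), and the series is 4-periodic.
At x = 0 the one-sided limits are ψ(0^-) = -3 and ψ(0^+) = -4.
By Dirichlet's theorem the series converges to their average, [(-3) + (-4)]/2 = -7/2.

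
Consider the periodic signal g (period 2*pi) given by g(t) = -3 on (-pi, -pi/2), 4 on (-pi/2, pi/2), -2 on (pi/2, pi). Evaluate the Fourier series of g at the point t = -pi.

At t = -pi the one-sided limits are g(-pi^-) = -2 and g(-pi^+) = -3.
By Dirichlet's theorem the series converges to their average, [(-2) + (-3)]/2 = -5/2.

-5/2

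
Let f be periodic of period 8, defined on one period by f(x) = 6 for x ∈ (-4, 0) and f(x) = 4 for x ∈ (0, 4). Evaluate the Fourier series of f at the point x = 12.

5

x = 12 differs from x = 4 by 1 full period(s), and the series is 8-periodic.
At x = 4 the one-sided limits are f(4^-) = 4 and f(4^+) = 6.
By Dirichlet's theorem the series converges to their average, [(4) + (6)]/2 = 5.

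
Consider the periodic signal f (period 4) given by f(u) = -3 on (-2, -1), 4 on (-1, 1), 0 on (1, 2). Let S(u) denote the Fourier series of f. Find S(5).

2

u = 5 differs from u = 1 by 1 full period(s), and the series is 4-periodic.
At u = 1 the one-sided limits are f(1^-) = 4 and f(1^+) = 0.
By Dirichlet's theorem the series converges to their average, [(4) + (0)]/2 = 2.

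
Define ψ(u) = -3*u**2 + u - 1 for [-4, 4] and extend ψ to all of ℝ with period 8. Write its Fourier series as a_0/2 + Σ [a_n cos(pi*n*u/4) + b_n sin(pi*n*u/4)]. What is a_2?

-48/pi**2

a_2 = 1/4 ∫_{-4}^{4} ψ(u) cos(pi*u/2) du.
Integrating by parts twice (tabular method), an antiderivative of (-3*u**2 + u - 1) cos(pi*u/2) is -6*u**2*sin(pi*u/2)/pi + 2*u*sin(pi*u/2)/pi - 24*u*cos(pi*u/2)/pi**2 - 2*sin(pi*u/2)/pi + 48*sin(pi*u/2)/pi**3 + 4*cos(pi*u/2)/pi**2; evaluating from -4 to 4: ∫_{-4}^{4} (-3*u**2 + u - 1) cos(pi*u/2) du = (-92/pi**2) - (100/pi**2) = -192/pi**2.
Hence a_2 = (1/4)·(-192/pi**2) = -48/pi**2.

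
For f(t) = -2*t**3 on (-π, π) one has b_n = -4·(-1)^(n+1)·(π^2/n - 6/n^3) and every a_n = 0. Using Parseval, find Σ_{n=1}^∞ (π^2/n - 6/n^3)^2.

pi**6/14

Parseval: Σ b_n^2 = (1/π) ∫_{-π}^{π} f(t)^2 dt = 8*pi**6/7.
b_n^2 = 16·(π^2/n - 6/n^3)^2, so the sum equals (8*pi**6/7)/16 = pi**6/14.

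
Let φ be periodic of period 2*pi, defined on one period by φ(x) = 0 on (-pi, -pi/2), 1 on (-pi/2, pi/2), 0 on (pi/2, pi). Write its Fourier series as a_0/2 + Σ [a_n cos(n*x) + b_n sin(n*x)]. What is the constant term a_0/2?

a_0 = 1/pi ∫_{-pi}^{pi} φ(x) dx = 1/pi · (pi) = 1.
So the constant term a_0/2 = 1/2.

1/2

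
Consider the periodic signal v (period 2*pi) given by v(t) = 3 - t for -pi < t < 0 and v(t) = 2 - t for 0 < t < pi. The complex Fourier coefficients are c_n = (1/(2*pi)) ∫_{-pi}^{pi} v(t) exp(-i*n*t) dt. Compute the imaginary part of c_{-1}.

(-pi - 1)/pi

Since v is real-valued, Im(c_{-1}) = -(1/(2*pi)) ∫_{-pi}^{pi} v(t) sin(-t) dt = b_{1}/2.
Split the integral at the breakpoints.
Integrating by parts (boundary term plus one more integral), an antiderivative of (3 - t) sin(-t) is -t*cos(t) + sin(t) + 3*cos(t); evaluating from -pi to 0: ∫_{-pi}^{0} (3 - t) sin(-t) dt = (3) - (-pi - 3) = pi + 6.
Integrating by parts (boundary term plus one more integral), an antiderivative of (2 - t) sin(-t) is -t*cos(t) + sin(t) + 2*cos(t); evaluating from 0 to pi: ∫_{0}^{pi} (2 - t) sin(-t) dt = (-2 + pi) - (2) = -4 + pi.
So ∫_{-pi}^{pi} v(t) sin(-t) dt = 2 + 2*pi.
Hence Im(c_{-1}) = (-1/(2*pi))·(2 + 2*pi) = (-pi - 1)/pi.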